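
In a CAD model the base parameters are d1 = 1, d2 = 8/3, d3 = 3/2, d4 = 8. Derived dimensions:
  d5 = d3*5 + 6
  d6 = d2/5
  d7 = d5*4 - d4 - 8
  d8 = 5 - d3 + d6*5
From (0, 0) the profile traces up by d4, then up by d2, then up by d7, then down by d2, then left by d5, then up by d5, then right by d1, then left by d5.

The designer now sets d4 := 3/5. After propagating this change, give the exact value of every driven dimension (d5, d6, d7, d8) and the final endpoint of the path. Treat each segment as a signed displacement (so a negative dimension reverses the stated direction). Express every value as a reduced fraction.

Apply edit: d4 := 3/5
  d5 = d3*5 + 6 = 27/2
  d6 = d2/5 = 8/15
  d7 = d5*4 - d4 - 8 = 227/5
  d8 = 5 - d3 + d6*5 = 37/6
Walk from origin (0, 0):
  seg 1: up by d4 = 3/5 → (0, 3/5)
  seg 2: up by d2 = 8/3 → (0, 49/15)
  seg 3: up by d7 = 227/5 → (0, 146/3)
  seg 4: down by d2 = 8/3 → (0, 46)
  seg 5: left by d5 = 27/2 → (-27/2, 46)
  seg 6: up by d5 = 27/2 → (-27/2, 119/2)
  seg 7: right by d1 = 1 → (-25/2, 119/2)
  seg 8: left by d5 = 27/2 → (-26, 119/2)

d5 = 27/2
d6 = 8/15
d7 = 227/5
d8 = 37/6
endpoint = (-26, 119/2)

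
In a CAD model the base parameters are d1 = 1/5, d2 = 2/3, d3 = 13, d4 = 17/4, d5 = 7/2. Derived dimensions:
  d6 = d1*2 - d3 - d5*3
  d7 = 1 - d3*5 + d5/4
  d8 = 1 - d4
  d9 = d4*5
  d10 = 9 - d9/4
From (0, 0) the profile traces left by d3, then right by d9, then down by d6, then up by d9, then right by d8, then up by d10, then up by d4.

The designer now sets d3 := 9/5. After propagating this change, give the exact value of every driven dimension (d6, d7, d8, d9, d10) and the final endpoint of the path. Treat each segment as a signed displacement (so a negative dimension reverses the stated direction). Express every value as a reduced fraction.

Apply edit: d3 := 9/5
  d6 = d1*2 - d3 - d5*3 = -119/10
  d7 = 1 - d3*5 + d5/4 = -57/8
  d8 = 1 - d4 = -13/4
  d9 = d4*5 = 85/4
  d10 = 9 - d9/4 = 59/16
Walk from origin (0, 0):
  seg 1: left by d3 = 9/5 → (-9/5, 0)
  seg 2: right by d9 = 85/4 → (389/20, 0)
  seg 3: down by d6 = -119/10 → (389/20, 119/10)
  seg 4: up by d9 = 85/4 → (389/20, 663/20)
  seg 5: right by d8 = -13/4 → (81/5, 663/20)
  seg 6: up by d10 = 59/16 → (81/5, 2947/80)
  seg 7: up by d4 = 17/4 → (81/5, 3287/80)

d6 = -119/10
d7 = -57/8
d8 = -13/4
d9 = 85/4
d10 = 59/16
endpoint = (81/5, 3287/80)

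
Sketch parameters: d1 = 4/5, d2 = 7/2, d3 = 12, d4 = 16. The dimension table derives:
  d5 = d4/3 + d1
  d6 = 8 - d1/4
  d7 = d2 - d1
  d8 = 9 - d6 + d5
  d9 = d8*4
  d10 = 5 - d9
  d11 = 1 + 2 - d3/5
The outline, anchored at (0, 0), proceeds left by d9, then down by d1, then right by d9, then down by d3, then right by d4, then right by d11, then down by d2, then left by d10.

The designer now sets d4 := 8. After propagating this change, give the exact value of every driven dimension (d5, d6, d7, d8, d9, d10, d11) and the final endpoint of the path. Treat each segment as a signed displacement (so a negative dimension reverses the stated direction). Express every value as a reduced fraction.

d5 = 52/15
d6 = 39/5
d7 = 27/10
d8 = 14/3
d9 = 56/3
d10 = -41/3
d11 = 3/5
endpoint = (334/15, -163/10)

Apply edit: d4 := 8
  d5 = d4/3 + d1 = 52/15
  d6 = 8 - d1/4 = 39/5
  d7 = d2 - d1 = 27/10
  d8 = 9 - d6 + d5 = 14/3
  d9 = d8*4 = 56/3
  d10 = 5 - d9 = -41/3
  d11 = 1 + 2 - d3/5 = 3/5
Walk from origin (0, 0):
  seg 1: left by d9 = 56/3 → (-56/3, 0)
  seg 2: down by d1 = 4/5 → (-56/3, -4/5)
  seg 3: right by d9 = 56/3 → (0, -4/5)
  seg 4: down by d3 = 12 → (0, -64/5)
  seg 5: right by d4 = 8 → (8, -64/5)
  seg 6: right by d11 = 3/5 → (43/5, -64/5)
  seg 7: down by d2 = 7/2 → (43/5, -163/10)
  seg 8: left by d10 = -41/3 → (334/15, -163/10)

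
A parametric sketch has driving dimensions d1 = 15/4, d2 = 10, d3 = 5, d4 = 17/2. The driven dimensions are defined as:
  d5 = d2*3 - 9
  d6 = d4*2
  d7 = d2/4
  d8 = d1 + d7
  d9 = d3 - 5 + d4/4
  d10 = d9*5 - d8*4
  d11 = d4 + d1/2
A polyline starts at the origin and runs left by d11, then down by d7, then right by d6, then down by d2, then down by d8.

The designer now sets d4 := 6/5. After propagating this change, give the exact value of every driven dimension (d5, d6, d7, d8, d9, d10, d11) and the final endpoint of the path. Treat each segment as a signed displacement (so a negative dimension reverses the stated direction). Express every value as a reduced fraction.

d5 = 21
d6 = 12/5
d7 = 5/2
d8 = 25/4
d9 = 3/10
d10 = -47/2
d11 = 123/40
endpoint = (-27/40, -75/4)

Apply edit: d4 := 6/5
  d5 = d2*3 - 9 = 21
  d6 = d4*2 = 12/5
  d7 = d2/4 = 5/2
  d8 = d1 + d7 = 25/4
  d9 = d3 - 5 + d4/4 = 3/10
  d10 = d9*5 - d8*4 = -47/2
  d11 = d4 + d1/2 = 123/40
Walk from origin (0, 0):
  seg 1: left by d11 = 123/40 → (-123/40, 0)
  seg 2: down by d7 = 5/2 → (-123/40, -5/2)
  seg 3: right by d6 = 12/5 → (-27/40, -5/2)
  seg 4: down by d2 = 10 → (-27/40, -25/2)
  seg 5: down by d8 = 25/4 → (-27/40, -75/4)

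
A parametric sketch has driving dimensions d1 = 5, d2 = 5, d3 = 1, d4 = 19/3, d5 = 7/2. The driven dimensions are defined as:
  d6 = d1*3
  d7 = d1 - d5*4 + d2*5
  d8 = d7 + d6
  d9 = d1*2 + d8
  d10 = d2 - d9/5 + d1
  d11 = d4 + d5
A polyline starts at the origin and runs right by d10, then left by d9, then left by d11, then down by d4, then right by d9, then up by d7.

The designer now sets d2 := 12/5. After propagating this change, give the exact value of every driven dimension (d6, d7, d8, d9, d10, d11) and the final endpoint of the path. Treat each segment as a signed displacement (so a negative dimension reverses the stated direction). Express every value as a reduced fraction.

d6 = 15
d7 = 3
d8 = 18
d9 = 28
d10 = 9/5
d11 = 59/6
endpoint = (-241/30, -10/3)

Apply edit: d2 := 12/5
  d6 = d1*3 = 15
  d7 = d1 - d5*4 + d2*5 = 3
  d8 = d7 + d6 = 18
  d9 = d1*2 + d8 = 28
  d10 = d2 - d9/5 + d1 = 9/5
  d11 = d4 + d5 = 59/6
Walk from origin (0, 0):
  seg 1: right by d10 = 9/5 → (9/5, 0)
  seg 2: left by d9 = 28 → (-131/5, 0)
  seg 3: left by d11 = 59/6 → (-1081/30, 0)
  seg 4: down by d4 = 19/3 → (-1081/30, -19/3)
  seg 5: right by d9 = 28 → (-241/30, -19/3)
  seg 6: up by d7 = 3 → (-241/30, -10/3)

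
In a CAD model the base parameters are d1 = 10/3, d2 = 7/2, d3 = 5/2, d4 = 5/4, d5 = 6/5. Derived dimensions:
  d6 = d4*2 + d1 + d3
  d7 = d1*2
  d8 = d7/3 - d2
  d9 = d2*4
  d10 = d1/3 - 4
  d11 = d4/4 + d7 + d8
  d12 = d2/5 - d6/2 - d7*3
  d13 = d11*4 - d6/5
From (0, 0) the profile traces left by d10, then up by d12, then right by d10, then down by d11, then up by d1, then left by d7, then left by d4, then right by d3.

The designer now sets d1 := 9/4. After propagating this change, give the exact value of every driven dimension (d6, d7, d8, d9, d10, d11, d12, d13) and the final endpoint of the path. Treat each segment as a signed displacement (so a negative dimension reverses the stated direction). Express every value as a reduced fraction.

d6 = 29/4
d7 = 9/2
d8 = -2
d9 = 14
d10 = -13/4
d11 = 45/16
d12 = -657/40
d13 = 49/5
endpoint = (-13/4, -1359/80)

Apply edit: d1 := 9/4
  d6 = d4*2 + d1 + d3 = 29/4
  d7 = d1*2 = 9/2
  d8 = d7/3 - d2 = -2
  d9 = d2*4 = 14
  d10 = d1/3 - 4 = -13/4
  d11 = d4/4 + d7 + d8 = 45/16
  d12 = d2/5 - d6/2 - d7*3 = -657/40
  d13 = d11*4 - d6/5 = 49/5
Walk from origin (0, 0):
  seg 1: left by d10 = -13/4 → (13/4, 0)
  seg 2: up by d12 = -657/40 → (13/4, -657/40)
  seg 3: right by d10 = -13/4 → (0, -657/40)
  seg 4: down by d11 = 45/16 → (0, -1539/80)
  seg 5: up by d1 = 9/4 → (0, -1359/80)
  seg 6: left by d7 = 9/2 → (-9/2, -1359/80)
  seg 7: left by d4 = 5/4 → (-23/4, -1359/80)
  seg 8: right by d3 = 5/2 → (-13/4, -1359/80)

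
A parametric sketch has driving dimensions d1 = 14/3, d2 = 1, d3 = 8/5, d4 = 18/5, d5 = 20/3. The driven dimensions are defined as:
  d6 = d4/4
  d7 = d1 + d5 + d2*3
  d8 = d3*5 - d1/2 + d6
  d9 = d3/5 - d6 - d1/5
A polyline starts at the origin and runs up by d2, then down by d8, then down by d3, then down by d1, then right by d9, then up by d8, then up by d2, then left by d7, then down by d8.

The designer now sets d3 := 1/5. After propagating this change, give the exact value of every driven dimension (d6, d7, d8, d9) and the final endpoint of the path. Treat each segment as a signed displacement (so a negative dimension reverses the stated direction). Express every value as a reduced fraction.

Apply edit: d3 := 1/5
  d6 = d4/4 = 9/10
  d7 = d1 + d5 + d2*3 = 43/3
  d8 = d3*5 - d1/2 + d6 = -13/30
  d9 = d3/5 - d6 - d1/5 = -269/150
Walk from origin (0, 0):
  seg 1: up by d2 = 1 → (0, 1)
  seg 2: down by d8 = -13/30 → (0, 43/30)
  seg 3: down by d3 = 1/5 → (0, 37/30)
  seg 4: down by d1 = 14/3 → (0, -103/30)
  seg 5: right by d9 = -269/150 → (-269/150, -103/30)
  seg 6: up by d8 = -13/30 → (-269/150, -58/15)
  seg 7: up by d2 = 1 → (-269/150, -43/15)
  seg 8: left by d7 = 43/3 → (-2419/150, -43/15)
  seg 9: down by d8 = -13/30 → (-2419/150, -73/30)

d6 = 9/10
d7 = 43/3
d8 = -13/30
d9 = -269/150
endpoint = (-2419/150, -73/30)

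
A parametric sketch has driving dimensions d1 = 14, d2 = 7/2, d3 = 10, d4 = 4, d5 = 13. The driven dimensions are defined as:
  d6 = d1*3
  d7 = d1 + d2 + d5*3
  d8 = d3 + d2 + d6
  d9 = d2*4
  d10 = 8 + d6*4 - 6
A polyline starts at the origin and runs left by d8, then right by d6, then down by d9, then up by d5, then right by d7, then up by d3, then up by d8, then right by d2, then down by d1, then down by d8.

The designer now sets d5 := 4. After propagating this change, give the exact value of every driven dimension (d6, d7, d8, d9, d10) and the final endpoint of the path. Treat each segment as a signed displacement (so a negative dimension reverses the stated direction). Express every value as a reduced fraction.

Apply edit: d5 := 4
  d6 = d1*3 = 42
  d7 = d1 + d2 + d5*3 = 59/2
  d8 = d3 + d2 + d6 = 111/2
  d9 = d2*4 = 14
  d10 = 8 + d6*4 - 6 = 170
Walk from origin (0, 0):
  seg 1: left by d8 = 111/2 → (-111/2, 0)
  seg 2: right by d6 = 42 → (-27/2, 0)
  seg 3: down by d9 = 14 → (-27/2, -14)
  seg 4: up by d5 = 4 → (-27/2, -10)
  seg 5: right by d7 = 59/2 → (16, -10)
  seg 6: up by d3 = 10 → (16, 0)
  seg 7: up by d8 = 111/2 → (16, 111/2)
  seg 8: right by d2 = 7/2 → (39/2, 111/2)
  seg 9: down by d1 = 14 → (39/2, 83/2)
  seg 10: down by d8 = 111/2 → (39/2, -14)

d6 = 42
d7 = 59/2
d8 = 111/2
d9 = 14
d10 = 170
endpoint = (39/2, -14)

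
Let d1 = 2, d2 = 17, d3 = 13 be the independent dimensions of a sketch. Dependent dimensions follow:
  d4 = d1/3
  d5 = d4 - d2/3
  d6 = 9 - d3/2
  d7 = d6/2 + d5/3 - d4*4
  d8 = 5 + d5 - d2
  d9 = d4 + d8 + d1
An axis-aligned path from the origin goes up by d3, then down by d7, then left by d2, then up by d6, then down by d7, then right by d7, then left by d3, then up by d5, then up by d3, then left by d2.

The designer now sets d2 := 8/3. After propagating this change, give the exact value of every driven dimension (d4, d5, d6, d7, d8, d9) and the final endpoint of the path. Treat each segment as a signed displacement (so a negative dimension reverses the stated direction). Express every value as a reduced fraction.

Apply edit: d2 := 8/3
  d4 = d1/3 = 2/3
  d5 = d4 - d2/3 = -2/9
  d6 = 9 - d3/2 = 5/2
  d7 = d6/2 + d5/3 - d4*4 = -161/108
  d8 = 5 + d5 - d2 = 19/9
  d9 = d4 + d8 + d1 = 43/9
Walk from origin (0, 0):
  seg 1: up by d3 = 13 → (0, 13)
  seg 2: down by d7 = -161/108 → (0, 1565/108)
  seg 3: left by d2 = 8/3 → (-8/3, 1565/108)
  seg 4: up by d6 = 5/2 → (-8/3, 1835/108)
  seg 5: down by d7 = -161/108 → (-8/3, 499/27)
  seg 6: right by d7 = -161/108 → (-449/108, 499/27)
  seg 7: left by d3 = 13 → (-1853/108, 499/27)
  seg 8: up by d5 = -2/9 → (-1853/108, 493/27)
  seg 9: up by d3 = 13 → (-1853/108, 844/27)
  seg 10: left by d2 = 8/3 → (-2141/108, 844/27)

d4 = 2/3
d5 = -2/9
d6 = 5/2
d7 = -161/108
d8 = 19/9
d9 = 43/9
endpoint = (-2141/108, 844/27)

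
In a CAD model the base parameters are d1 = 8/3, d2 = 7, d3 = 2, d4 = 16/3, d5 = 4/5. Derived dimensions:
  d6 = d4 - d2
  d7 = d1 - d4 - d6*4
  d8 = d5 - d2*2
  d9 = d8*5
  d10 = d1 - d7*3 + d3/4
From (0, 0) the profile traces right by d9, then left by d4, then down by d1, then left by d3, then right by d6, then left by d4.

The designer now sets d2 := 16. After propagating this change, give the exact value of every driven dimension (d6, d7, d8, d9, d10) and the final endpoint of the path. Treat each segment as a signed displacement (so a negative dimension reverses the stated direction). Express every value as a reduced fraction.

d6 = -32/3
d7 = 40
d8 = -156/5
d9 = -156
d10 = -701/6
endpoint = (-538/3, -8/3)

Apply edit: d2 := 16
  d6 = d4 - d2 = -32/3
  d7 = d1 - d4 - d6*4 = 40
  d8 = d5 - d2*2 = -156/5
  d9 = d8*5 = -156
  d10 = d1 - d7*3 + d3/4 = -701/6
Walk from origin (0, 0):
  seg 1: right by d9 = -156 → (-156, 0)
  seg 2: left by d4 = 16/3 → (-484/3, 0)
  seg 3: down by d1 = 8/3 → (-484/3, -8/3)
  seg 4: left by d3 = 2 → (-490/3, -8/3)
  seg 5: right by d6 = -32/3 → (-174, -8/3)
  seg 6: left by d4 = 16/3 → (-538/3, -8/3)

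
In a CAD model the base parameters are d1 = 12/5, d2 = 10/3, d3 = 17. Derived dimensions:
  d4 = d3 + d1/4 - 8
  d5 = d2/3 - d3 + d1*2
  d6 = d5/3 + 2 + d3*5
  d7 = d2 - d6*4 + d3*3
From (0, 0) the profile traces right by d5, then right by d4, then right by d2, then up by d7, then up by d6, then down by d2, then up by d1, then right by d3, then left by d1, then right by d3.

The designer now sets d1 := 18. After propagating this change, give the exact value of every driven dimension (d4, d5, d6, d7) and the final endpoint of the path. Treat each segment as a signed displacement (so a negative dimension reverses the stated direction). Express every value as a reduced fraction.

d4 = 27/2
d5 = 181/9
d6 = 2530/27
d7 = -8653/27
endpoint = (953/18, -1909/9)

Apply edit: d1 := 18
  d4 = d3 + d1/4 - 8 = 27/2
  d5 = d2/3 - d3 + d1*2 = 181/9
  d6 = d5/3 + 2 + d3*5 = 2530/27
  d7 = d2 - d6*4 + d3*3 = -8653/27
Walk from origin (0, 0):
  seg 1: right by d5 = 181/9 → (181/9, 0)
  seg 2: right by d4 = 27/2 → (605/18, 0)
  seg 3: right by d2 = 10/3 → (665/18, 0)
  seg 4: up by d7 = -8653/27 → (665/18, -8653/27)
  seg 5: up by d6 = 2530/27 → (665/18, -2041/9)
  seg 6: down by d2 = 10/3 → (665/18, -2071/9)
  seg 7: up by d1 = 18 → (665/18, -1909/9)
  seg 8: right by d3 = 17 → (971/18, -1909/9)
  seg 9: left by d1 = 18 → (647/18, -1909/9)
  seg 10: right by d3 = 17 → (953/18, -1909/9)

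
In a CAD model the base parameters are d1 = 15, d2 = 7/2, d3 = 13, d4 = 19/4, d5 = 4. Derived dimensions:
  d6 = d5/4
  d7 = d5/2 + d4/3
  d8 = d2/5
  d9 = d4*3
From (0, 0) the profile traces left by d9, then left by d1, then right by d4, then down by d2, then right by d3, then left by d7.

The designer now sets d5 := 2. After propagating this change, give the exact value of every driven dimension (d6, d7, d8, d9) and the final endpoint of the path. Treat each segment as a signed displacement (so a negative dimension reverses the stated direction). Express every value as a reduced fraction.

Apply edit: d5 := 2
  d6 = d5/4 = 1/2
  d7 = d5/2 + d4/3 = 31/12
  d8 = d2/5 = 7/10
  d9 = d4*3 = 57/4
Walk from origin (0, 0):
  seg 1: left by d9 = 57/4 → (-57/4, 0)
  seg 2: left by d1 = 15 → (-117/4, 0)
  seg 3: right by d4 = 19/4 → (-49/2, 0)
  seg 4: down by d2 = 7/2 → (-49/2, -7/2)
  seg 5: right by d3 = 13 → (-23/2, -7/2)
  seg 6: left by d7 = 31/12 → (-169/12, -7/2)

d6 = 1/2
d7 = 31/12
d8 = 7/10
d9 = 57/4
endpoint = (-169/12, -7/2)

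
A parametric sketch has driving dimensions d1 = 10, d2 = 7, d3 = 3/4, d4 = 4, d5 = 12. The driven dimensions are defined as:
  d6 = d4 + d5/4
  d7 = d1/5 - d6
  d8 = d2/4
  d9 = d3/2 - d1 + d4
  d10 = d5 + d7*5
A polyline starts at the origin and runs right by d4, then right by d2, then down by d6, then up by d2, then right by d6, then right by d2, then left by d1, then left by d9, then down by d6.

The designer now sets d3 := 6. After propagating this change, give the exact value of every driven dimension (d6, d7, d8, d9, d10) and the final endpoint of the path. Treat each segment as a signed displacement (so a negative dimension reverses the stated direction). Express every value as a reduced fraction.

d6 = 7
d7 = -5
d8 = 7/4
d9 = -3
d10 = -13
endpoint = (18, -7)

Apply edit: d3 := 6
  d6 = d4 + d5/4 = 7
  d7 = d1/5 - d6 = -5
  d8 = d2/4 = 7/4
  d9 = d3/2 - d1 + d4 = -3
  d10 = d5 + d7*5 = -13
Walk from origin (0, 0):
  seg 1: right by d4 = 4 → (4, 0)
  seg 2: right by d2 = 7 → (11, 0)
  seg 3: down by d6 = 7 → (11, -7)
  seg 4: up by d2 = 7 → (11, 0)
  seg 5: right by d6 = 7 → (18, 0)
  seg 6: right by d2 = 7 → (25, 0)
  seg 7: left by d1 = 10 → (15, 0)
  seg 8: left by d9 = -3 → (18, 0)
  seg 9: down by d6 = 7 → (18, -7)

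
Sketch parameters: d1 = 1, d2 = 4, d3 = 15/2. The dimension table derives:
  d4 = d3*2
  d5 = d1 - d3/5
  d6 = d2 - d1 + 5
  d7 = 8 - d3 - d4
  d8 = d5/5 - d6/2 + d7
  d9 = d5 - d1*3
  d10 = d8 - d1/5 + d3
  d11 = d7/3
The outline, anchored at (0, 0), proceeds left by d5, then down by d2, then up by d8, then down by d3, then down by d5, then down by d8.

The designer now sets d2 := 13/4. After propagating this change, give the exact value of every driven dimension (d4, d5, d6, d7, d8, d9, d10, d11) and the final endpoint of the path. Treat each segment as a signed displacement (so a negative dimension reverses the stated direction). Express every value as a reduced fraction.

d4 = 15
d5 = -1/2
d6 = 29/4
d7 = -29/2
d8 = -729/40
d9 = -7/2
d10 = -437/40
d11 = -29/6
endpoint = (1/2, -41/4)

Apply edit: d2 := 13/4
  d4 = d3*2 = 15
  d5 = d1 - d3/5 = -1/2
  d6 = d2 - d1 + 5 = 29/4
  d7 = 8 - d3 - d4 = -29/2
  d8 = d5/5 - d6/2 + d7 = -729/40
  d9 = d5 - d1*3 = -7/2
  d10 = d8 - d1/5 + d3 = -437/40
  d11 = d7/3 = -29/6
Walk from origin (0, 0):
  seg 1: left by d5 = -1/2 → (1/2, 0)
  seg 2: down by d2 = 13/4 → (1/2, -13/4)
  seg 3: up by d8 = -729/40 → (1/2, -859/40)
  seg 4: down by d3 = 15/2 → (1/2, -1159/40)
  seg 5: down by d5 = -1/2 → (1/2, -1139/40)
  seg 6: down by d8 = -729/40 → (1/2, -41/4)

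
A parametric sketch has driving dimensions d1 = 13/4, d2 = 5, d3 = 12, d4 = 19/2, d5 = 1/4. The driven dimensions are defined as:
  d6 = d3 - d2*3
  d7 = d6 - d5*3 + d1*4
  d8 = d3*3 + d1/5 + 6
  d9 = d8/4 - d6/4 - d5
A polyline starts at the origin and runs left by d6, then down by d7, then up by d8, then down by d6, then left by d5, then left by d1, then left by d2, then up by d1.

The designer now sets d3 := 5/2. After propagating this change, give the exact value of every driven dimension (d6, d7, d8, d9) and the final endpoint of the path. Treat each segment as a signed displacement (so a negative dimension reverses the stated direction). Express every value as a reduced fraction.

d6 = -25/2
d7 = -1/4
d8 = 283/20
d9 = 513/80
endpoint = (4, 603/20)

Apply edit: d3 := 5/2
  d6 = d3 - d2*3 = -25/2
  d7 = d6 - d5*3 + d1*4 = -1/4
  d8 = d3*3 + d1/5 + 6 = 283/20
  d9 = d8/4 - d6/4 - d5 = 513/80
Walk from origin (0, 0):
  seg 1: left by d6 = -25/2 → (25/2, 0)
  seg 2: down by d7 = -1/4 → (25/2, 1/4)
  seg 3: up by d8 = 283/20 → (25/2, 72/5)
  seg 4: down by d6 = -25/2 → (25/2, 269/10)
  seg 5: left by d5 = 1/4 → (49/4, 269/10)
  seg 6: left by d1 = 13/4 → (9, 269/10)
  seg 7: left by d2 = 5 → (4, 269/10)
  seg 8: up by d1 = 13/4 → (4, 603/20)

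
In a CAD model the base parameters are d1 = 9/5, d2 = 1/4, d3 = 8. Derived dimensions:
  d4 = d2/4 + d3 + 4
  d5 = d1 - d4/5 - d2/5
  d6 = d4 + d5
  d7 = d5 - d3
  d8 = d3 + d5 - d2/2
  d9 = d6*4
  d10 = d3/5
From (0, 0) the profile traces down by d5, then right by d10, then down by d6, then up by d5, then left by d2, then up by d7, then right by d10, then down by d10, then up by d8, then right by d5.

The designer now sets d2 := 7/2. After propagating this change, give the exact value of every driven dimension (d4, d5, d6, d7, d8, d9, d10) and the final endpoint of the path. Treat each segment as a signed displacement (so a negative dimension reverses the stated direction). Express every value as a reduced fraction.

d4 = 103/8
d5 = -59/40
d6 = 57/5
d7 = -379/40
d8 = 191/40
d9 = 228/5
d10 = 8/5
endpoint = (-71/40, -177/10)

Apply edit: d2 := 7/2
  d4 = d2/4 + d3 + 4 = 103/8
  d5 = d1 - d4/5 - d2/5 = -59/40
  d6 = d4 + d5 = 57/5
  d7 = d5 - d3 = -379/40
  d8 = d3 + d5 - d2/2 = 191/40
  d9 = d6*4 = 228/5
  d10 = d3/5 = 8/5
Walk from origin (0, 0):
  seg 1: down by d5 = -59/40 → (0, 59/40)
  seg 2: right by d10 = 8/5 → (8/5, 59/40)
  seg 3: down by d6 = 57/5 → (8/5, -397/40)
  seg 4: up by d5 = -59/40 → (8/5, -57/5)
  seg 5: left by d2 = 7/2 → (-19/10, -57/5)
  seg 6: up by d7 = -379/40 → (-19/10, -167/8)
  seg 7: right by d10 = 8/5 → (-3/10, -167/8)
  seg 8: down by d10 = 8/5 → (-3/10, -899/40)
  seg 9: up by d8 = 191/40 → (-3/10, -177/10)
  seg 10: right by d5 = -59/40 → (-71/40, -177/10)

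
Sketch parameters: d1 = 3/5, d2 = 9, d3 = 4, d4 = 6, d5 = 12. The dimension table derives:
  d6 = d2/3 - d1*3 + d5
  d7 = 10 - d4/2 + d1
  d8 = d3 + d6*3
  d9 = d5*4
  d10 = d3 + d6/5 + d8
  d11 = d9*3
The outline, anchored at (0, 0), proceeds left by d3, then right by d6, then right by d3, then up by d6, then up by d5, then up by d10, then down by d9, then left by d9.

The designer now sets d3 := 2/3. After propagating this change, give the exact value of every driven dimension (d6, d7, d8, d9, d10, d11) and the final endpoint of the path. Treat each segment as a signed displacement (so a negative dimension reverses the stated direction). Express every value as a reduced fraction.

d6 = 66/5
d7 = 38/5
d8 = 604/15
d9 = 48
d10 = 3268/75
d11 = 144
endpoint = (-174/5, 1558/75)

Apply edit: d3 := 2/3
  d6 = d2/3 - d1*3 + d5 = 66/5
  d7 = 10 - d4/2 + d1 = 38/5
  d8 = d3 + d6*3 = 604/15
  d9 = d5*4 = 48
  d10 = d3 + d6/5 + d8 = 3268/75
  d11 = d9*3 = 144
Walk from origin (0, 0):
  seg 1: left by d3 = 2/3 → (-2/3, 0)
  seg 2: right by d6 = 66/5 → (188/15, 0)
  seg 3: right by d3 = 2/3 → (66/5, 0)
  seg 4: up by d6 = 66/5 → (66/5, 66/5)
  seg 5: up by d5 = 12 → (66/5, 126/5)
  seg 6: up by d10 = 3268/75 → (66/5, 5158/75)
  seg 7: down by d9 = 48 → (66/5, 1558/75)
  seg 8: left by d9 = 48 → (-174/5, 1558/75)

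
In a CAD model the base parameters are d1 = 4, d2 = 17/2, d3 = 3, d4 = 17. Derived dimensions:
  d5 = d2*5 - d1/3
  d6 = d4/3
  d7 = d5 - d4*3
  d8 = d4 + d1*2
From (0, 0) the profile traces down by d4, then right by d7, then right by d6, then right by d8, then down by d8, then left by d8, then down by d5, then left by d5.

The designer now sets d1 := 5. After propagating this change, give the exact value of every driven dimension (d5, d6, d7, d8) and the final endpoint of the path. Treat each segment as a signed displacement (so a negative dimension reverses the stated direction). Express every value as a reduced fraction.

Apply edit: d1 := 5
  d5 = d2*5 - d1/3 = 245/6
  d6 = d4/3 = 17/3
  d7 = d5 - d4*3 = -61/6
  d8 = d4 + d1*2 = 27
Walk from origin (0, 0):
  seg 1: down by d4 = 17 → (0, -17)
  seg 2: right by d7 = -61/6 → (-61/6, -17)
  seg 3: right by d6 = 17/3 → (-9/2, -17)
  seg 4: right by d8 = 27 → (45/2, -17)
  seg 5: down by d8 = 27 → (45/2, -44)
  seg 6: left by d8 = 27 → (-9/2, -44)
  seg 7: down by d5 = 245/6 → (-9/2, -509/6)
  seg 8: left by d5 = 245/6 → (-136/3, -509/6)

d5 = 245/6
d6 = 17/3
d7 = -61/6
d8 = 27
endpoint = (-136/3, -509/6)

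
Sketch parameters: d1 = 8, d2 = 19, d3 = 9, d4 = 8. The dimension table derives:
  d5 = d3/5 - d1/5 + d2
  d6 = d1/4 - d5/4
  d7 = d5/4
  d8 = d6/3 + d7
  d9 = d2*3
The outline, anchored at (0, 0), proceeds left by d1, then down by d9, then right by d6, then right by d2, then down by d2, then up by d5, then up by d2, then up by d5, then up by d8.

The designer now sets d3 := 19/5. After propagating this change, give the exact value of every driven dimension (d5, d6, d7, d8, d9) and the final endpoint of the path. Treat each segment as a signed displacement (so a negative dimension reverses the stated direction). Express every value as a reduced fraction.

d5 = 454/25
d6 = -127/50
d7 = 227/50
d8 = 277/75
d9 = 57
endpoint = (423/50, -1274/75)

Apply edit: d3 := 19/5
  d5 = d3/5 - d1/5 + d2 = 454/25
  d6 = d1/4 - d5/4 = -127/50
  d7 = d5/4 = 227/50
  d8 = d6/3 + d7 = 277/75
  d9 = d2*3 = 57
Walk from origin (0, 0):
  seg 1: left by d1 = 8 → (-8, 0)
  seg 2: down by d9 = 57 → (-8, -57)
  seg 3: right by d6 = -127/50 → (-527/50, -57)
  seg 4: right by d2 = 19 → (423/50, -57)
  seg 5: down by d2 = 19 → (423/50, -76)
  seg 6: up by d5 = 454/25 → (423/50, -1446/25)
  seg 7: up by d2 = 19 → (423/50, -971/25)
  seg 8: up by d5 = 454/25 → (423/50, -517/25)
  seg 9: up by d8 = 277/75 → (423/50, -1274/75)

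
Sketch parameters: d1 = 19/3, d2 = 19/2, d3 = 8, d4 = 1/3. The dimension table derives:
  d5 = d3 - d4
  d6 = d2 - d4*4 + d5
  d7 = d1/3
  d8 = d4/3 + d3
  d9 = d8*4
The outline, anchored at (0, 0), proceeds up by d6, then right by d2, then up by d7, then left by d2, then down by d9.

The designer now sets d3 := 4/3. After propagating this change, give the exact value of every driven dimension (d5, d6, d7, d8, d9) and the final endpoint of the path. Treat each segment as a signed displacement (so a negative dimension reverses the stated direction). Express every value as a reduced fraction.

d5 = 1
d6 = 55/6
d7 = 19/9
d8 = 13/9
d9 = 52/9
endpoint = (0, 11/2)

Apply edit: d3 := 4/3
  d5 = d3 - d4 = 1
  d6 = d2 - d4*4 + d5 = 55/6
  d7 = d1/3 = 19/9
  d8 = d4/3 + d3 = 13/9
  d9 = d8*4 = 52/9
Walk from origin (0, 0):
  seg 1: up by d6 = 55/6 → (0, 55/6)
  seg 2: right by d2 = 19/2 → (19/2, 55/6)
  seg 3: up by d7 = 19/9 → (19/2, 203/18)
  seg 4: left by d2 = 19/2 → (0, 203/18)
  seg 5: down by d9 = 52/9 → (0, 11/2)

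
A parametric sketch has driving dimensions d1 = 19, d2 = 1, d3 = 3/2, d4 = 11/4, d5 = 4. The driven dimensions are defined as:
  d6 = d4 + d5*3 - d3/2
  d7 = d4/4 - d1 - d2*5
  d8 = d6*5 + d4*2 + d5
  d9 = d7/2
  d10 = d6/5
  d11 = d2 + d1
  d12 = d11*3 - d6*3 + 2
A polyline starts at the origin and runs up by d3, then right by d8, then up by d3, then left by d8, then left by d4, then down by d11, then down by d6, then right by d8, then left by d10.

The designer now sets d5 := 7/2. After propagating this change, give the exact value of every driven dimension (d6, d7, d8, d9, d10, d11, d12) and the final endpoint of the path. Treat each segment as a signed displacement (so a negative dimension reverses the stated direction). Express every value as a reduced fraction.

d6 = 25/2
d7 = -373/16
d8 = 143/2
d9 = -373/32
d10 = 5/2
d11 = 20
d12 = 49/2
endpoint = (265/4, -59/2)

Apply edit: d5 := 7/2
  d6 = d4 + d5*3 - d3/2 = 25/2
  d7 = d4/4 - d1 - d2*5 = -373/16
  d8 = d6*5 + d4*2 + d5 = 143/2
  d9 = d7/2 = -373/32
  d10 = d6/5 = 5/2
  d11 = d2 + d1 = 20
  d12 = d11*3 - d6*3 + 2 = 49/2
Walk from origin (0, 0):
  seg 1: up by d3 = 3/2 → (0, 3/2)
  seg 2: right by d8 = 143/2 → (143/2, 3/2)
  seg 3: up by d3 = 3/2 → (143/2, 3)
  seg 4: left by d8 = 143/2 → (0, 3)
  seg 5: left by d4 = 11/4 → (-11/4, 3)
  seg 6: down by d11 = 20 → (-11/4, -17)
  seg 7: down by d6 = 25/2 → (-11/4, -59/2)
  seg 8: right by d8 = 143/2 → (275/4, -59/2)
  seg 9: left by d10 = 5/2 → (265/4, -59/2)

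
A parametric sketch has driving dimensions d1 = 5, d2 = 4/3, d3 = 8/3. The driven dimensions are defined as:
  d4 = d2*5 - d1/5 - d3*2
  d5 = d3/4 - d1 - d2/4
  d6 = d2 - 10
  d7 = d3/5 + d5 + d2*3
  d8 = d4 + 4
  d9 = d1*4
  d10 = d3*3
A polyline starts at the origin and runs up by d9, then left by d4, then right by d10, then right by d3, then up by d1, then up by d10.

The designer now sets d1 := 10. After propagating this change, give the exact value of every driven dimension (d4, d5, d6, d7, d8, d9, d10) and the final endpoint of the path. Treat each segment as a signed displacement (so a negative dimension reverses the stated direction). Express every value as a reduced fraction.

Apply edit: d1 := 10
  d4 = d2*5 - d1/5 - d3*2 = -2/3
  d5 = d3/4 - d1 - d2/4 = -29/3
  d6 = d2 - 10 = -26/3
  d7 = d3/5 + d5 + d2*3 = -77/15
  d8 = d4 + 4 = 10/3
  d9 = d1*4 = 40
  d10 = d3*3 = 8
Walk from origin (0, 0):
  seg 1: up by d9 = 40 → (0, 40)
  seg 2: left by d4 = -2/3 → (2/3, 40)
  seg 3: right by d10 = 8 → (26/3, 40)
  seg 4: right by d3 = 8/3 → (34/3, 40)
  seg 5: up by d1 = 10 → (34/3, 50)
  seg 6: up by d10 = 8 → (34/3, 58)

d4 = -2/3
d5 = -29/3
d6 = -26/3
d7 = -77/15
d8 = 10/3
d9 = 40
d10 = 8
endpoint = (34/3, 58)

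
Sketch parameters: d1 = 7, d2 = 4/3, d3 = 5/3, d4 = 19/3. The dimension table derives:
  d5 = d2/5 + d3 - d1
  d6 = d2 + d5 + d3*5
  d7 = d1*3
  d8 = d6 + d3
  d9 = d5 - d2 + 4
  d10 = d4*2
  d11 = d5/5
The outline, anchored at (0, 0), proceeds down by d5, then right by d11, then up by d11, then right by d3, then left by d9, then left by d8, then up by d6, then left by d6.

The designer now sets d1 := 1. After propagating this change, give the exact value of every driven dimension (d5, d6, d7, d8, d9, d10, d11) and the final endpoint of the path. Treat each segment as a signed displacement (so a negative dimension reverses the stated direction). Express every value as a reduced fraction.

d5 = 14/15
d6 = 53/5
d7 = 3
d8 = 184/15
d9 = 18/5
d10 = 38/3
d11 = 14/75
endpoint = (-1846/75, 739/75)

Apply edit: d1 := 1
  d5 = d2/5 + d3 - d1 = 14/15
  d6 = d2 + d5 + d3*5 = 53/5
  d7 = d1*3 = 3
  d8 = d6 + d3 = 184/15
  d9 = d5 - d2 + 4 = 18/5
  d10 = d4*2 = 38/3
  d11 = d5/5 = 14/75
Walk from origin (0, 0):
  seg 1: down by d5 = 14/15 → (0, -14/15)
  seg 2: right by d11 = 14/75 → (14/75, -14/15)
  seg 3: up by d11 = 14/75 → (14/75, -56/75)
  seg 4: right by d3 = 5/3 → (139/75, -56/75)
  seg 5: left by d9 = 18/5 → (-131/75, -56/75)
  seg 6: left by d8 = 184/15 → (-1051/75, -56/75)
  seg 7: up by d6 = 53/5 → (-1051/75, 739/75)
  seg 8: left by d6 = 53/5 → (-1846/75, 739/75)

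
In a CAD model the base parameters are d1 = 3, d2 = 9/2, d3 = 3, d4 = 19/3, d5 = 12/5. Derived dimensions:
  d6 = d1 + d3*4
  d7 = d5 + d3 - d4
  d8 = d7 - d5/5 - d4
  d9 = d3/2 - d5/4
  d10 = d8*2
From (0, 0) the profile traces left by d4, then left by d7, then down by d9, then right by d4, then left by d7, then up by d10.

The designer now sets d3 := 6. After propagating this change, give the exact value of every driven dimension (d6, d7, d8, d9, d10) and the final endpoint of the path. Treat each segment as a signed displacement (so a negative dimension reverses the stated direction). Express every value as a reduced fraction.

Apply edit: d3 := 6
  d6 = d1 + d3*4 = 27
  d7 = d5 + d3 - d4 = 31/15
  d8 = d7 - d5/5 - d4 = -356/75
  d9 = d3/2 - d5/4 = 12/5
  d10 = d8*2 = -712/75
Walk from origin (0, 0):
  seg 1: left by d4 = 19/3 → (-19/3, 0)
  seg 2: left by d7 = 31/15 → (-42/5, 0)
  seg 3: down by d9 = 12/5 → (-42/5, -12/5)
  seg 4: right by d4 = 19/3 → (-31/15, -12/5)
  seg 5: left by d7 = 31/15 → (-62/15, -12/5)
  seg 6: up by d10 = -712/75 → (-62/15, -892/75)

d6 = 27
d7 = 31/15
d8 = -356/75
d9 = 12/5
d10 = -712/75
endpoint = (-62/15, -892/75)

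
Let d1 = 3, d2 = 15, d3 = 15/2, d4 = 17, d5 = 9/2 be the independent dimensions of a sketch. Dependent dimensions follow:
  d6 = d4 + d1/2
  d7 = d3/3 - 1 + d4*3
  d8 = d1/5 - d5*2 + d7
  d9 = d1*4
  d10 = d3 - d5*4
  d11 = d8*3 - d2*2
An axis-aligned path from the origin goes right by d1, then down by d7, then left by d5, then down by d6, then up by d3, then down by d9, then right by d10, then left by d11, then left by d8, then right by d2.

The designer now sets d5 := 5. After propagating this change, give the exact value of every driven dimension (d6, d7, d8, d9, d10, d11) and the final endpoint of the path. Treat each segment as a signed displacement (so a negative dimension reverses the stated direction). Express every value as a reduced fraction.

d6 = 37/2
d7 = 105/2
d8 = 431/10
d9 = 12
d10 = -25/2
d11 = 993/10
endpoint = (-1419/10, -151/2)

Apply edit: d5 := 5
  d6 = d4 + d1/2 = 37/2
  d7 = d3/3 - 1 + d4*3 = 105/2
  d8 = d1/5 - d5*2 + d7 = 431/10
  d9 = d1*4 = 12
  d10 = d3 - d5*4 = -25/2
  d11 = d8*3 - d2*2 = 993/10
Walk from origin (0, 0):
  seg 1: right by d1 = 3 → (3, 0)
  seg 2: down by d7 = 105/2 → (3, -105/2)
  seg 3: left by d5 = 5 → (-2, -105/2)
  seg 4: down by d6 = 37/2 → (-2, -71)
  seg 5: up by d3 = 15/2 → (-2, -127/2)
  seg 6: down by d9 = 12 → (-2, -151/2)
  seg 7: right by d10 = -25/2 → (-29/2, -151/2)
  seg 8: left by d11 = 993/10 → (-569/5, -151/2)
  seg 9: left by d8 = 431/10 → (-1569/10, -151/2)
  seg 10: right by d2 = 15 → (-1419/10, -151/2)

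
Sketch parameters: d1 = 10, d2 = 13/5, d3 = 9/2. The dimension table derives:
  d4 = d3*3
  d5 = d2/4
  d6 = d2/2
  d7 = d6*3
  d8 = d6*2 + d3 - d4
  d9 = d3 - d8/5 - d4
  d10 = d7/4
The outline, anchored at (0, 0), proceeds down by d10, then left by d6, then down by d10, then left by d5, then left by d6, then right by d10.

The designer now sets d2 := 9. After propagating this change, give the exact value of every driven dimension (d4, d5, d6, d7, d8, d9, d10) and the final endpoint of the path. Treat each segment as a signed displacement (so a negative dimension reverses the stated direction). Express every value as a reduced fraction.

d4 = 27/2
d5 = 9/4
d6 = 9/2
d7 = 27/2
d8 = 0
d9 = -9
d10 = 27/8
endpoint = (-63/8, -27/4)

Apply edit: d2 := 9
  d4 = d3*3 = 27/2
  d5 = d2/4 = 9/4
  d6 = d2/2 = 9/2
  d7 = d6*3 = 27/2
  d8 = d6*2 + d3 - d4 = 0
  d9 = d3 - d8/5 - d4 = -9
  d10 = d7/4 = 27/8
Walk from origin (0, 0):
  seg 1: down by d10 = 27/8 → (0, -27/8)
  seg 2: left by d6 = 9/2 → (-9/2, -27/8)
  seg 3: down by d10 = 27/8 → (-9/2, -27/4)
  seg 4: left by d5 = 9/4 → (-27/4, -27/4)
  seg 5: left by d6 = 9/2 → (-45/4, -27/4)
  seg 6: right by d10 = 27/8 → (-63/8, -27/4)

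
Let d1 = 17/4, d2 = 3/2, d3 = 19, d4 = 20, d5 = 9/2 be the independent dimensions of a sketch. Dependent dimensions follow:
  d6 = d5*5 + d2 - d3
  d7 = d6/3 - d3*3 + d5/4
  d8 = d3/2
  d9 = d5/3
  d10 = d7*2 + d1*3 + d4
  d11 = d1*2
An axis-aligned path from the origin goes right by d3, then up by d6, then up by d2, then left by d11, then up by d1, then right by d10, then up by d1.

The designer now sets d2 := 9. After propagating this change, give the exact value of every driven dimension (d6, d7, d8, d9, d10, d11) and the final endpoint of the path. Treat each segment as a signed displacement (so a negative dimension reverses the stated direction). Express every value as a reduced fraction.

d6 = 25/2
d7 = -1241/24
d8 = 19/2
d9 = 3/2
d10 = -212/3
d11 = 17/2
endpoint = (-361/6, 30)

Apply edit: d2 := 9
  d6 = d5*5 + d2 - d3 = 25/2
  d7 = d6/3 - d3*3 + d5/4 = -1241/24
  d8 = d3/2 = 19/2
  d9 = d5/3 = 3/2
  d10 = d7*2 + d1*3 + d4 = -212/3
  d11 = d1*2 = 17/2
Walk from origin (0, 0):
  seg 1: right by d3 = 19 → (19, 0)
  seg 2: up by d6 = 25/2 → (19, 25/2)
  seg 3: up by d2 = 9 → (19, 43/2)
  seg 4: left by d11 = 17/2 → (21/2, 43/2)
  seg 5: up by d1 = 17/4 → (21/2, 103/4)
  seg 6: right by d10 = -212/3 → (-361/6, 103/4)
  seg 7: up by d1 = 17/4 → (-361/6, 30)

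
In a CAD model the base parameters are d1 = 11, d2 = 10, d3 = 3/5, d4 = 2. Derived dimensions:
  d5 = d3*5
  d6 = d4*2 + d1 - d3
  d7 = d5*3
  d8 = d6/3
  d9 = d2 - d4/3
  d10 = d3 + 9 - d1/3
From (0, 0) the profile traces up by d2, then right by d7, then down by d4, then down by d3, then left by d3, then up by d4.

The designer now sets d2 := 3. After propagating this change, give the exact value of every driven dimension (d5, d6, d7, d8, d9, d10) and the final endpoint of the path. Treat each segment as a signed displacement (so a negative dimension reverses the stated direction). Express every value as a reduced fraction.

Apply edit: d2 := 3
  d5 = d3*5 = 3
  d6 = d4*2 + d1 - d3 = 72/5
  d7 = d5*3 = 9
  d8 = d6/3 = 24/5
  d9 = d2 - d4/3 = 7/3
  d10 = d3 + 9 - d1/3 = 89/15
Walk from origin (0, 0):
  seg 1: up by d2 = 3 → (0, 3)
  seg 2: right by d7 = 9 → (9, 3)
  seg 3: down by d4 = 2 → (9, 1)
  seg 4: down by d3 = 3/5 → (9, 2/5)
  seg 5: left by d3 = 3/5 → (42/5, 2/5)
  seg 6: up by d4 = 2 → (42/5, 12/5)

d5 = 3
d6 = 72/5
d7 = 9
d8 = 24/5
d9 = 7/3
d10 = 89/15
endpoint = (42/5, 12/5)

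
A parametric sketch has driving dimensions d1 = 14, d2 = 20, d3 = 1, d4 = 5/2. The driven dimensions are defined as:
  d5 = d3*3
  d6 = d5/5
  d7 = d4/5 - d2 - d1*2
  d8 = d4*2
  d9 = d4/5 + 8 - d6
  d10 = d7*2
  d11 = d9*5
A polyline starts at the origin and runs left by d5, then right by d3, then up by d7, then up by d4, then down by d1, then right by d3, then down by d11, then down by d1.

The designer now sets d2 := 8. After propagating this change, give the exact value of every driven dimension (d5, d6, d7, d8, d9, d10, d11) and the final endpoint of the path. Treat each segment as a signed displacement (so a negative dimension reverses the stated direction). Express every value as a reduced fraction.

d5 = 3
d6 = 3/5
d7 = -71/2
d8 = 5
d9 = 79/10
d10 = -71
d11 = 79/2
endpoint = (-1, -201/2)

Apply edit: d2 := 8
  d5 = d3*3 = 3
  d6 = d5/5 = 3/5
  d7 = d4/5 - d2 - d1*2 = -71/2
  d8 = d4*2 = 5
  d9 = d4/5 + 8 - d6 = 79/10
  d10 = d7*2 = -71
  d11 = d9*5 = 79/2
Walk from origin (0, 0):
  seg 1: left by d5 = 3 → (-3, 0)
  seg 2: right by d3 = 1 → (-2, 0)
  seg 3: up by d7 = -71/2 → (-2, -71/2)
  seg 4: up by d4 = 5/2 → (-2, -33)
  seg 5: down by d1 = 14 → (-2, -47)
  seg 6: right by d3 = 1 → (-1, -47)
  seg 7: down by d11 = 79/2 → (-1, -173/2)
  seg 8: down by d1 = 14 → (-1, -201/2)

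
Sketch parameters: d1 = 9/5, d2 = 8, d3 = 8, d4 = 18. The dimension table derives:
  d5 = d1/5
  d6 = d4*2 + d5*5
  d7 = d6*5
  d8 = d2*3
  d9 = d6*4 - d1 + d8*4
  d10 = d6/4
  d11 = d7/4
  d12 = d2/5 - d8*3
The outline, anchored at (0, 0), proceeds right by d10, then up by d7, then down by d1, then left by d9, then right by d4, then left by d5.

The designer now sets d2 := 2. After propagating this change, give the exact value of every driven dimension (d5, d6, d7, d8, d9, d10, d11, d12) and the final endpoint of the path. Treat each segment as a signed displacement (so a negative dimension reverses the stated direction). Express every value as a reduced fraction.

d5 = 9/25
d6 = 189/5
d7 = 189
d8 = 6
d9 = 867/5
d10 = 189/20
d11 = 189/4
d12 = -88/5
endpoint = (-14631/100, 936/5)

Apply edit: d2 := 2
  d5 = d1/5 = 9/25
  d6 = d4*2 + d5*5 = 189/5
  d7 = d6*5 = 189
  d8 = d2*3 = 6
  d9 = d6*4 - d1 + d8*4 = 867/5
  d10 = d6/4 = 189/20
  d11 = d7/4 = 189/4
  d12 = d2/5 - d8*3 = -88/5
Walk from origin (0, 0):
  seg 1: right by d10 = 189/20 → (189/20, 0)
  seg 2: up by d7 = 189 → (189/20, 189)
  seg 3: down by d1 = 9/5 → (189/20, 936/5)
  seg 4: left by d9 = 867/5 → (-3279/20, 936/5)
  seg 5: right by d4 = 18 → (-2919/20, 936/5)
  seg 6: left by d5 = 9/25 → (-14631/100, 936/5)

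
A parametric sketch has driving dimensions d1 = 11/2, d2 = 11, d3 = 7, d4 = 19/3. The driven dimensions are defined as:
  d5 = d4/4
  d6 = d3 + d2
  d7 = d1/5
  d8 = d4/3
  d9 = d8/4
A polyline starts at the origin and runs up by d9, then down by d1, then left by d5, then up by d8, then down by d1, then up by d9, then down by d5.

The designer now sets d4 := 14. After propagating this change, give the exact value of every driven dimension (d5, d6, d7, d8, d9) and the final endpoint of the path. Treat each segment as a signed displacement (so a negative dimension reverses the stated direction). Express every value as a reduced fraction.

Apply edit: d4 := 14
  d5 = d4/4 = 7/2
  d6 = d3 + d2 = 18
  d7 = d1/5 = 11/10
  d8 = d4/3 = 14/3
  d9 = d8/4 = 7/6
Walk from origin (0, 0):
  seg 1: up by d9 = 7/6 → (0, 7/6)
  seg 2: down by d1 = 11/2 → (0, -13/3)
  seg 3: left by d5 = 7/2 → (-7/2, -13/3)
  seg 4: up by d8 = 14/3 → (-7/2, 1/3)
  seg 5: down by d1 = 11/2 → (-7/2, -31/6)
  seg 6: up by d9 = 7/6 → (-7/2, -4)
  seg 7: down by d5 = 7/2 → (-7/2, -15/2)

d5 = 7/2
d6 = 18
d7 = 11/10
d8 = 14/3
d9 = 7/6
endpoint = (-7/2, -15/2)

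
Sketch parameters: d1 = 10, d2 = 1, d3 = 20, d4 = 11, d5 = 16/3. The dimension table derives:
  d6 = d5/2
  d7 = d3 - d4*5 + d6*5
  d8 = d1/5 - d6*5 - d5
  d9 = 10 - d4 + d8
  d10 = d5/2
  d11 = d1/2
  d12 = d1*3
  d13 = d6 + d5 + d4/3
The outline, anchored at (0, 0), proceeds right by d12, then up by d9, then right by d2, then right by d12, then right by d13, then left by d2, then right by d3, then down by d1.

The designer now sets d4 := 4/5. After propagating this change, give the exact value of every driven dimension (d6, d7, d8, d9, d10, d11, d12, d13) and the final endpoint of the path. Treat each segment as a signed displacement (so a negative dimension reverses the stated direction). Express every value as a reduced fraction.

Apply edit: d4 := 4/5
  d6 = d5/2 = 8/3
  d7 = d3 - d4*5 + d6*5 = 88/3
  d8 = d1/5 - d6*5 - d5 = -50/3
  d9 = 10 - d4 + d8 = -112/15
  d10 = d5/2 = 8/3
  d11 = d1/2 = 5
  d12 = d1*3 = 30
  d13 = d6 + d5 + d4/3 = 124/15
Walk from origin (0, 0):
  seg 1: right by d12 = 30 → (30, 0)
  seg 2: up by d9 = -112/15 → (30, -112/15)
  seg 3: right by d2 = 1 → (31, -112/15)
  seg 4: right by d12 = 30 → (61, -112/15)
  seg 5: right by d13 = 124/15 → (1039/15, -112/15)
  seg 6: left by d2 = 1 → (1024/15, -112/15)
  seg 7: right by d3 = 20 → (1324/15, -112/15)
  seg 8: down by d1 = 10 → (1324/15, -262/15)

d6 = 8/3
d7 = 88/3
d8 = -50/3
d9 = -112/15
d10 = 8/3
d11 = 5
d12 = 30
d13 = 124/15
endpoint = (1324/15, -262/15)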